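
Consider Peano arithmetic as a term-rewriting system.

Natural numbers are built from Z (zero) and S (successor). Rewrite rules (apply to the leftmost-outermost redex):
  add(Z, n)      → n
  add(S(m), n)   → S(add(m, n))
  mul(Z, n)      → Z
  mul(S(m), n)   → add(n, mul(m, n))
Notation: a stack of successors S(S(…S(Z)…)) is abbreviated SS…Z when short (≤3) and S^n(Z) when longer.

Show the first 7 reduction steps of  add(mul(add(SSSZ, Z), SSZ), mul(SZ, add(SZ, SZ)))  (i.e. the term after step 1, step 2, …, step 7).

  start: add(mul(add(SSSZ, Z), SSZ), mul(SZ, add(SZ, SZ)))
  step 1: add(mul(S(add(SSZ, Z)), SSZ), mul(SZ, add(SZ, SZ)))
  step 2: add(add(SSZ, mul(add(SSZ, Z), SSZ)), mul(SZ, add(SZ, SZ)))
  step 3: add(S(add(SZ, mul(add(SSZ, Z), SSZ))), mul(SZ, add(SZ, SZ)))
  step 4: S(add(add(SZ, mul(add(SSZ, Z), SSZ)), mul(SZ, add(SZ, SZ))))
  step 5: S(add(S(add(Z, mul(add(SSZ, Z), SSZ))), mul(SZ, add(SZ, SZ))))
  step 6: S(S(add(add(Z, mul(add(SSZ, Z), SSZ)), mul(SZ, add(SZ, SZ)))))
  step 7: S(S(add(mul(add(SSZ, Z), SSZ), mul(SZ, add(SZ, SZ)))))

Answer: after 7 steps: S(S(add(mul(add(SSZ, Z), SSZ), mul(SZ, add(SZ, SZ)))))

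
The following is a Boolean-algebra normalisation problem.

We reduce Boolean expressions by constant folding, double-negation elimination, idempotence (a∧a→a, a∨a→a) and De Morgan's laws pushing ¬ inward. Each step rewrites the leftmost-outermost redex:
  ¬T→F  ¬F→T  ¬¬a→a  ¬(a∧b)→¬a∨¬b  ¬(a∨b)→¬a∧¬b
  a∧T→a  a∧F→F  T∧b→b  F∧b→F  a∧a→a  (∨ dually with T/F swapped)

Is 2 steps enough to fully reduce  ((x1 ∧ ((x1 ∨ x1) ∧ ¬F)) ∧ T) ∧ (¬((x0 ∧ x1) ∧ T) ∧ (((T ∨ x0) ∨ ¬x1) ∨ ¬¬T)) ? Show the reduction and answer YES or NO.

  start: ((x1 ∧ ((x1 ∨ x1) ∧ ¬F)) ∧ T) ∧ (¬((x0 ∧ x1) ∧ T) ∧ (((T ∨ x0) ∨ ¬x1) ∨ ¬¬T))
  [1] (x1 ∧ ((x1 ∨ x1) ∧ ¬F)) ∧ (¬((x0 ∧ x1) ∧ T) ∧ (((T ∨ x0) ∨ ¬x1) ∨ ¬¬T))
  [2] (x1 ∧ (x1 ∧ ¬F)) ∧ (¬((x0 ∧ x1) ∧ T) ∧ (((T ∨ x0) ∨ ¬x1) ∨ ¬¬T))

Answer: NO — after 2 steps the term is (x1 ∧ (x1 ∧ ¬F)) ∧ (¬((x0 ∧ x1) ∧ T) ∧ (((T ∨ x0) ∨ ¬x1) ∨ ¬¬T)), not yet normal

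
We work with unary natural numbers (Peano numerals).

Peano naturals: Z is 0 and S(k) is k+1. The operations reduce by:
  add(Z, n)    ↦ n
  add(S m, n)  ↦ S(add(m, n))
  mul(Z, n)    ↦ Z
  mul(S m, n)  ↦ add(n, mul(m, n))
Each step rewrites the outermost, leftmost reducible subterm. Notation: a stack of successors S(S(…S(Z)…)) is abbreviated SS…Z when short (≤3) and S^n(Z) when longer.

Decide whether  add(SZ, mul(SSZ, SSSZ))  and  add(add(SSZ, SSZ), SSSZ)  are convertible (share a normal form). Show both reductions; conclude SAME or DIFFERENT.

Term A:
  start: add(SZ, mul(SSZ, SSSZ))
  step 1: S(add(Z, mul(SSZ, SSSZ)))
  step 2: S(mul(SSZ, SSSZ))
  step 3: S(add(SSSZ, mul(SZ, SSSZ)))
  step 4: S(S(add(SSZ, mul(SZ, SSSZ))))
  step 5: S(S(S(add(SZ, mul(SZ, SSSZ)))))
  step 6: S(S(S(S(add(Z, mul(SZ, SSSZ))))))
  step 7: S(S(S(S(mul(SZ, SSSZ)))))
  step 8: S(S(S(S(add(SSSZ, mul(Z, SSSZ))))))
  step 9: S(S(S(S(S(add(SSZ, mul(Z, SSSZ)))))))
  step 10: S(S(S(S(S(S(add(SZ, mul(Z, SSSZ))))))))
  step 11: S(S(S(S(S(S(S(add(Z, mul(Z, SSSZ)))))))))
  step 12: S(S(S(S(S(S(S(mul(Z, SSSZ))))))))
  step 13: S^7(Z)

Term B:
  start: add(add(SSZ, SSZ), SSSZ)
  step 1: add(S(add(SZ, SSZ)), SSSZ)
  step 2: S(add(add(SZ, SSZ), SSSZ))
  step 3: S(add(S(add(Z, SSZ)), SSSZ))
  step 4: S(S(add(add(Z, SSZ), SSSZ)))
  step 5: S(S(add(SSZ, SSSZ)))
  step 6: S(S(S(add(SZ, SSSZ))))
  step 7: S(S(S(S(add(Z, SSSZ)))))
  step 8: S^7(Z)

Answer: SAME — A ⇓ S^7(Z), B ⇓ S^7(Z)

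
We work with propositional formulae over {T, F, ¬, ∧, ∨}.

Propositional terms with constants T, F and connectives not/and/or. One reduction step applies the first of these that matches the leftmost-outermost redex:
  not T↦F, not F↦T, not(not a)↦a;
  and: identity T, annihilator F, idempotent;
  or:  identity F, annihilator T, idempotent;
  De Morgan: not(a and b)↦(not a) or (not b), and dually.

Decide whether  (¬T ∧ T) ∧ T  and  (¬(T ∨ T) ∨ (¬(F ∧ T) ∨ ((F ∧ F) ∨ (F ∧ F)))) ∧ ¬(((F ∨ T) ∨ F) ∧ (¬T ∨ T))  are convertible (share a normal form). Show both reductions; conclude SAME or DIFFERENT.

Term A:
  start: (¬T ∧ T) ∧ T
  →1  ¬T ∧ T
  →2  ¬T
  →3  F

Term B:
  start: (¬(T ∨ T) ∨ (¬(F ∧ T) ∨ ((F ∧ F) ∨ (F ∧ F)))) ∧ ¬(((F ∨ T) ∨ F) ∧ (¬T ∨ T))
  →1  ((¬T ∧ ¬T) ∨ (¬(F ∧ T) ∨ ((F ∧ F) ∨ (F ∧ F)))) ∧ ¬(((F ∨ T) ∨ F) ∧ (¬T ∨ T))
  →2  (¬T ∨ (¬(F ∧ T) ∨ ((F ∧ F) ∨ (F ∧ F)))) ∧ ¬(((F ∨ T) ∨ F) ∧ (¬T ∨ T))
  →3  (F ∨ (¬(F ∧ T) ∨ ((F ∧ F) ∨ (F ∧ F)))) ∧ ¬(((F ∨ T) ∨ F) ∧ (¬T ∨ T))
  →4  (¬(F ∧ T) ∨ ((F ∧ F) ∨ (F ∧ F))) ∧ ¬(((F ∨ T) ∨ F) ∧ (¬T ∨ T))
  →5  ((¬F ∨ ¬T) ∨ ((F ∧ F) ∨ (F ∧ F))) ∧ ¬(((F ∨ T) ∨ F) ∧ (¬T ∨ T))
  →6  ((T ∨ ¬T) ∨ ((F ∧ F) ∨ (F ∧ F))) ∧ ¬(((F ∨ T) ∨ F) ∧ (¬T ∨ T))
  →7  (T ∨ ((F ∧ F) ∨ (F ∧ F))) ∧ ¬(((F ∨ T) ∨ F) ∧ (¬T ∨ T))
  →8  T ∧ ¬(((F ∨ T) ∨ F) ∧ (¬T ∨ T))
  →9  ¬(((F ∨ T) ∨ F) ∧ (¬T ∨ T))
  →10  ¬((F ∨ T) ∨ F) ∨ ¬(¬T ∨ T)
  →11  (¬(F ∨ T) ∧ ¬F) ∨ ¬(¬T ∨ T)
  →12  ((¬F ∧ ¬T) ∧ ¬F) ∨ ¬(¬T ∨ T)
  →13  ((T ∧ ¬T) ∧ ¬F) ∨ ¬(¬T ∨ T)
  →14  (¬T ∧ ¬F) ∨ ¬(¬T ∨ T)
  →15  (F ∧ ¬F) ∨ ¬(¬T ∨ T)
  →16  F ∨ ¬(¬T ∨ T)
  →17  ¬(¬T ∨ T)
  →18  ¬¬T ∧ ¬T
  →19  T ∧ ¬T
  →20  ¬T
  →21  F

Answer: SAME — A ⇓ F, B ⇓ F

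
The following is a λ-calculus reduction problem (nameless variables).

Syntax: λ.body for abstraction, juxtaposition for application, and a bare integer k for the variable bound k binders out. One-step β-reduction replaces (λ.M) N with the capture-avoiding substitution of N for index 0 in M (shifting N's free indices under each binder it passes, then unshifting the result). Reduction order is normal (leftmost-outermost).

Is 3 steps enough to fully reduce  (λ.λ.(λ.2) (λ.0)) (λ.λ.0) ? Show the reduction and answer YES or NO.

Answer: YES — reaches normal form λ.λ.λ.0 in 2 ≤ 3 steps

Reduction:
  start: (λ.λ.(λ.2) (λ.0)) (λ.λ.0)
  step 1: λ.(λ.λ.λ.0) (λ.0)
  step 2: λ.λ.λ.0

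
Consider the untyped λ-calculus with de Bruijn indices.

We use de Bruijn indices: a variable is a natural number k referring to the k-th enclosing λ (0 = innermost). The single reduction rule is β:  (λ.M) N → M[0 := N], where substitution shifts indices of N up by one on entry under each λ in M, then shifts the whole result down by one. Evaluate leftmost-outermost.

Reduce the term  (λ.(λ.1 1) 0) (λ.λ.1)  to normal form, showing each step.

Answer: normal form = λ.λ.λ.1  (in 3 steps)

Derivation:
  start: (λ.(λ.1 1) 0) (λ.λ.1)
  step 1: (λ.(λ.λ.1) (λ.λ.1)) (λ.λ.1)
  step 2: (λ.λ.1) (λ.λ.1)
  step 3: λ.λ.λ.1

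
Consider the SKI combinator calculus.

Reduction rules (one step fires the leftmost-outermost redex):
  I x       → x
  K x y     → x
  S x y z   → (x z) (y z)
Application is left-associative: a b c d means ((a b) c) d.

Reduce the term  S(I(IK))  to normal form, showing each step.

  start: S(I(IK))
  step 1: S(IK)
  step 2: SK

Answer: normal form = SK  (in 2 steps)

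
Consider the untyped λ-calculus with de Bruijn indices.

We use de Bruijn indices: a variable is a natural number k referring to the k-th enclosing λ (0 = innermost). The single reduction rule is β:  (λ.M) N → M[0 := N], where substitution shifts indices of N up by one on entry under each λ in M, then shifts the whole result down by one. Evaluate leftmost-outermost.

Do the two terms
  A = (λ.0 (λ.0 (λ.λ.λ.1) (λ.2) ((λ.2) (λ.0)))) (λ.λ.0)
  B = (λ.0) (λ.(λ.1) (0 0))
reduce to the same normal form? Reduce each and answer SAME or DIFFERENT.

Term A:
  start: (λ.0 (λ.0 (λ.λ.λ.1) (λ.2) ((λ.2) (λ.0)))) (λ.λ.0)
  step 1: (λ.λ.0) (λ.0 (λ.λ.λ.1) (λ.λ.λ.0) ((λ.λ.λ.0) (λ.0)))
  step 2: λ.0

Term B:
  start: (λ.0) (λ.(λ.1) (0 0))
  step 1: λ.(λ.1) (0 0)
  step 2: λ.0

Answer: SAME — A ⇓ λ.0, B ⇓ λ.0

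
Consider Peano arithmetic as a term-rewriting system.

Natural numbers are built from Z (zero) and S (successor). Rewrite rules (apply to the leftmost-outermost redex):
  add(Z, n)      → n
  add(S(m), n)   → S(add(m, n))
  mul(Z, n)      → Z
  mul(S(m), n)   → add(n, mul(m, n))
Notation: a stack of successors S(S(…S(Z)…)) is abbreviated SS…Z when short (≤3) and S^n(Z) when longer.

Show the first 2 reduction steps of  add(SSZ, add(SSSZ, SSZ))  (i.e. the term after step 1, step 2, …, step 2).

Answer: after 2 steps: S(S(add(Z, add(SSSZ, SSZ))))

Derivation:
  start: add(SSZ, add(SSSZ, SSZ))
  →1  S(add(SZ, add(SSSZ, SSZ)))
  →2  S(S(add(Z, add(SSSZ, SSZ))))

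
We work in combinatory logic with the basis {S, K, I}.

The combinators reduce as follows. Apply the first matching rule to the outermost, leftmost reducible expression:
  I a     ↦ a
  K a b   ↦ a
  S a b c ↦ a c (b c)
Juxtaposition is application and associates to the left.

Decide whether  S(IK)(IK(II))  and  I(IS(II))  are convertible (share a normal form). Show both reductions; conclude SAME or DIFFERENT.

Term A:
  start: S(IK)(IK(II))
  step 1: SK(IK(II))
  step 2: SK(K(II))
  step 3: SK(KI)

Term B:
  start: I(IS(II))
  step 1: IS(II)
  step 2: S(II)
  step 3: SI

Answer: DIFFERENT — A ⇓ SK(KI), B ⇓ SI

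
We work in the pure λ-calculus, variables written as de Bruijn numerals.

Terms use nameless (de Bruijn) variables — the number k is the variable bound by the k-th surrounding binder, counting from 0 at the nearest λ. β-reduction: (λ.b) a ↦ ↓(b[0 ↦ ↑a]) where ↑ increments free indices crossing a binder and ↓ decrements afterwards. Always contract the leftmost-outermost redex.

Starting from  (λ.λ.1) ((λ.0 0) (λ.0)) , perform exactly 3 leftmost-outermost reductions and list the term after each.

  start: (λ.λ.1) ((λ.0 0) (λ.0))
  step 1: λ.(λ.0 0) (λ.0)
  step 2: λ.(λ.0) (λ.0)
  step 3: λ.λ.0

Answer: after 3 steps: λ.λ.0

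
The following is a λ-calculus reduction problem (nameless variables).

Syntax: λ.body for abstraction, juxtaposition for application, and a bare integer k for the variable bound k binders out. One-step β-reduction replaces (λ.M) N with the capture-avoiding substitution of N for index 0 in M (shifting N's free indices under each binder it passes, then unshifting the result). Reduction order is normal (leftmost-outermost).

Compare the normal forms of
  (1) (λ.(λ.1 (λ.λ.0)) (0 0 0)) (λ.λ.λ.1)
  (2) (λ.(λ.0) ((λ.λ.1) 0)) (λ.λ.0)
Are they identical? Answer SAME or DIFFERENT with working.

Term A:
  start: (λ.(λ.1 (λ.λ.0)) (0 0 0)) (λ.λ.λ.1)
  →1  (λ.(λ.λ.λ.1) (λ.λ.0)) ((λ.λ.λ.1) (λ.λ.λ.1) (λ.λ.λ.1))
  →2  (λ.λ.λ.1) (λ.λ.0)
  →3  λ.λ.1

Term B:
  start: (λ.(λ.0) ((λ.λ.1) 0)) (λ.λ.0)
  →1  (λ.0) ((λ.λ.1) (λ.λ.0))
  →2  (λ.λ.1) (λ.λ.0)
  →3  λ.λ.λ.0

Answer: DIFFERENT — A ⇓ λ.λ.1, B ⇓ λ.λ.λ.0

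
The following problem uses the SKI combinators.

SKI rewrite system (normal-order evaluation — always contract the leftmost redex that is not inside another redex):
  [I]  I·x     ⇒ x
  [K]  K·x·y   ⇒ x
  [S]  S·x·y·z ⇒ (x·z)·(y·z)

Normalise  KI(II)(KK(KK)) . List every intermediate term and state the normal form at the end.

Answer: normal form = K  (in 3 steps)

Working:
  start: KI(II)(KK(KK))
  →1  I(KK(KK))
  →2  KK(KK)
  →3  K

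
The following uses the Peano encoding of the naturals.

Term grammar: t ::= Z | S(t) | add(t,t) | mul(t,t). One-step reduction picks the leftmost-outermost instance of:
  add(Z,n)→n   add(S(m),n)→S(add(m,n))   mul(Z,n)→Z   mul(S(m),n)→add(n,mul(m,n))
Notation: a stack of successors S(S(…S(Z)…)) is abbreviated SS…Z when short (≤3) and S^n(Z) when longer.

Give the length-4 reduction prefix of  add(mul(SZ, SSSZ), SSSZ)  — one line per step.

Answer: after 4 steps: S(add(S(add(SZ, mul(Z, SSSZ))), SSSZ))

Working:
  start: add(mul(SZ, SSSZ), SSSZ)
  [1] add(add(SSSZ, mul(Z, SSSZ)), SSSZ)
  [2] add(S(add(SSZ, mul(Z, SSSZ))), SSSZ)
  [3] S(add(add(SSZ, mul(Z, SSSZ)), SSSZ))
  [4] S(add(S(add(SZ, mul(Z, SSSZ))), SSSZ))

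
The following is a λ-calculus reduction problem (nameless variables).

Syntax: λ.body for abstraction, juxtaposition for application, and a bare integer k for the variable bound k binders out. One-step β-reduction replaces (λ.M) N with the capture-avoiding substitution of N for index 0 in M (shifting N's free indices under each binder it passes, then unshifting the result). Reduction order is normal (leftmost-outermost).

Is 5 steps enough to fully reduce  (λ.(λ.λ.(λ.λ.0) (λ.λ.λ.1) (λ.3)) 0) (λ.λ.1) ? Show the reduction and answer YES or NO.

Answer: YES — reaches normal form λ.λ.λ.λ.1 in 4 ≤ 5 steps

Working:
  start: (λ.(λ.λ.(λ.λ.0) (λ.λ.λ.1) (λ.3)) 0) (λ.λ.1)
  →1  (λ.λ.(λ.λ.0) (λ.λ.λ.1) (λ.λ.λ.1)) (λ.λ.1)
  →2  λ.(λ.λ.0) (λ.λ.λ.1) (λ.λ.λ.1)
  →3  λ.(λ.0) (λ.λ.λ.1)
  →4  λ.λ.λ.λ.1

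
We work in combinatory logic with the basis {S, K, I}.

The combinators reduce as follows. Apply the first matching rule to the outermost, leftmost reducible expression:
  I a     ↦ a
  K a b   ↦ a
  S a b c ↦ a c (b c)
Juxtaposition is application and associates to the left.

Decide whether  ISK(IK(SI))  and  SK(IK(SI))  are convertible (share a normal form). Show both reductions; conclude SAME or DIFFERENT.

Term A:
  start: ISK(IK(SI))
  step 1: SK(IK(SI))
  step 2: SK(K(SI))

Term B:
  start: SK(IK(SI))
  step 1: SK(K(SI))

Answer: SAME — A ⇓ SK(K(SI)), B ⇓ SK(K(SI))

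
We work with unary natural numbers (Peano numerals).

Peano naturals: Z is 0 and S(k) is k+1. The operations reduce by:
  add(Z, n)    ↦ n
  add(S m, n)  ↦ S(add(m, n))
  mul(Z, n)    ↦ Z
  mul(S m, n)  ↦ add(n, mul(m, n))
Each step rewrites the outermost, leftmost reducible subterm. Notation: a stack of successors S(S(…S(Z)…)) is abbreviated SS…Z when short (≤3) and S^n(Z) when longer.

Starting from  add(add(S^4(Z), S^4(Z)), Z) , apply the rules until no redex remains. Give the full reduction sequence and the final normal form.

  start: add(add(S^4(Z), S^4(Z)), Z)
  step 1: add(S(add(SSSZ, S^4(Z))), Z)
  step 2: S(add(add(SSSZ, S^4(Z)), Z))
  step 3: S(add(S(add(SSZ, S^4(Z))), Z))
  step 4: S(S(add(add(SSZ, S^4(Z)), Z)))
  step 5: S(S(add(S(add(SZ, S^4(Z))), Z)))
  step 6: S(S(S(add(add(SZ, S^4(Z)), Z))))
  step 7: S(S(S(add(S(add(Z, S^4(Z))), Z))))
  step 8: S(S(S(S(add(add(Z, S^4(Z)), Z)))))
  step 9: S(S(S(S(add(S^4(Z), Z)))))
  step 10: S(S(S(S(S(add(SSSZ, Z))))))
  step 11: S(S(S(S(S(S(add(SSZ, Z)))))))
  step 12: S(S(S(S(S(S(S(add(SZ, Z))))))))
  step 13: S(S(S(S(S(S(S(S(add(Z, Z)))))))))
  step 14: S^8(Z)

Answer: normal form = S^8(Z)  (in 14 steps)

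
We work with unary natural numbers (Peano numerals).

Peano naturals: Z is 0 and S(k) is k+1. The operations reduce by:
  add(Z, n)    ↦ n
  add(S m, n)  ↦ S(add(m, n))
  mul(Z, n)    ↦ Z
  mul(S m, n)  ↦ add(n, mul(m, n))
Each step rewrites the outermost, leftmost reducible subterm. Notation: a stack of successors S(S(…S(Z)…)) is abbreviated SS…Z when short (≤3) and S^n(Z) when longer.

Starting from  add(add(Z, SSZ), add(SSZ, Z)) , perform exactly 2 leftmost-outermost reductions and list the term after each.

  start: add(add(Z, SSZ), add(SSZ, Z))
  →1  add(SSZ, add(SSZ, Z))
  →2  S(add(SZ, add(SSZ, Z)))

Answer: after 2 steps: S(add(SZ, add(SSZ, Z)))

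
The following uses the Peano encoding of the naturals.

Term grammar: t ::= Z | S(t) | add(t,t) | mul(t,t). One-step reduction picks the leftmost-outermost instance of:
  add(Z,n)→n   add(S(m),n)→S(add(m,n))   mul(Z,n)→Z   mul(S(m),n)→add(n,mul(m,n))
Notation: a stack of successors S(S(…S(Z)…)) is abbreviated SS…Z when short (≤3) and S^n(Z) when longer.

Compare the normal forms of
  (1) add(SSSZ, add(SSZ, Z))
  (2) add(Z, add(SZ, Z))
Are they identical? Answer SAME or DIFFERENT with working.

Answer: DIFFERENT — A ⇓ S^5(Z), B ⇓ SZ

Reduction:
Term A:
  start: add(SSSZ, add(SSZ, Z))
  step 1: S(add(SSZ, add(SSZ, Z)))
  step 2: S(S(add(SZ, add(SSZ, Z))))
  step 3: S(S(S(add(Z, add(SSZ, Z)))))
  step 4: S(S(S(add(SSZ, Z))))
  step 5: S(S(S(S(add(SZ, Z)))))
  step 6: S(S(S(S(S(add(Z, Z))))))
  step 7: S^5(Z)

Term B:
  start: add(Z, add(SZ, Z))
  step 1: add(SZ, Z)
  step 2: S(add(Z, Z))
  step 3: SZ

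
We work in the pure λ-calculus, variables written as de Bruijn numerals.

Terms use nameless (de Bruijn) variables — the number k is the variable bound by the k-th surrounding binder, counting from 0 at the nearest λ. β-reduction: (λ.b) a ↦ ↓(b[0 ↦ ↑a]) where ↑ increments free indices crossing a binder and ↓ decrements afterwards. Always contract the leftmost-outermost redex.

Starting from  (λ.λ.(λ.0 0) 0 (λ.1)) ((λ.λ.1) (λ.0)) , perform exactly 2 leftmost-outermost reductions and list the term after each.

Answer: after 2 steps: λ.0 0 (λ.1)

Reduction:
  start: (λ.λ.(λ.0 0) 0 (λ.1)) ((λ.λ.1) (λ.0))
  step 1: λ.(λ.0 0) 0 (λ.1)
  step 2: λ.0 0 (λ.1)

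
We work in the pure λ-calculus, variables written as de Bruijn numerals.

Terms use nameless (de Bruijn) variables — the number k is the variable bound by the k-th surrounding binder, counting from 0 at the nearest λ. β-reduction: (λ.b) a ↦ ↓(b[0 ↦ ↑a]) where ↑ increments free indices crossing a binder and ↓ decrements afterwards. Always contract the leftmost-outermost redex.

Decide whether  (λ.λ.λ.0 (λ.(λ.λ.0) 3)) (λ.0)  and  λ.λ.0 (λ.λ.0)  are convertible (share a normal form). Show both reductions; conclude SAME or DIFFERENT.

Answer: SAME — A ⇓ λ.λ.0 (λ.λ.0), B ⇓ λ.λ.0 (λ.λ.0)

Working:
Term A:
  start: (λ.λ.λ.0 (λ.(λ.λ.0) 3)) (λ.0)
  [1] λ.λ.0 (λ.(λ.λ.0) (λ.0))
  [2] λ.λ.0 (λ.λ.0)

Term B:
  start: λ.λ.0 (λ.λ.0)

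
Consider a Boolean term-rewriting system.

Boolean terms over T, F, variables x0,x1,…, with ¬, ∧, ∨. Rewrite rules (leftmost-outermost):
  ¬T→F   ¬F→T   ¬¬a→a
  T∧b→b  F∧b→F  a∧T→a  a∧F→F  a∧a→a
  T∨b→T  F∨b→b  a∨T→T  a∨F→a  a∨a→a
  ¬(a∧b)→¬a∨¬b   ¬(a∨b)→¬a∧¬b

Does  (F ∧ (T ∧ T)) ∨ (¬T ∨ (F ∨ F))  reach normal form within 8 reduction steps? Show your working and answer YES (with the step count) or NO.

Answer: YES — reaches normal form F in 5 ≤ 8 steps

Working:
  start: (F ∧ (T ∧ T)) ∨ (¬T ∨ (F ∨ F))
  [1] F ∨ (¬T ∨ (F ∨ F))
  [2] ¬T ∨ (F ∨ F)
  [3] F ∨ (F ∨ F)
  [4] F ∨ F
  [5] F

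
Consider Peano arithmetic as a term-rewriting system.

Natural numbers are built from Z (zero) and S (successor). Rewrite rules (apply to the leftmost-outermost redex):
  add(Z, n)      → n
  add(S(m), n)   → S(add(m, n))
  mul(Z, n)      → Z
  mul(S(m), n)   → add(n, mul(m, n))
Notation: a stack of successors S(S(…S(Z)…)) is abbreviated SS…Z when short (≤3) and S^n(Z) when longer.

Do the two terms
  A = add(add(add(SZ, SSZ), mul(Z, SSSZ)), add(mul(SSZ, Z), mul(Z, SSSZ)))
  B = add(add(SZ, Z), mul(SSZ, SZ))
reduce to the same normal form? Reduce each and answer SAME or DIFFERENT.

Answer: SAME — A ⇓ SSSZ, B ⇓ SSSZ

Reduction:
Term A:
  start: add(add(add(SZ, SSZ), mul(Z, SSSZ)), add(mul(SSZ, Z), mul(Z, SSSZ)))
  step 1: add(add(S(add(Z, SSZ)), mul(Z, SSSZ)), add(mul(SSZ, Z), mul(Z, SSSZ)))
  step 2: add(S(add(add(Z, SSZ), mul(Z, SSSZ))), add(mul(SSZ, Z), mul(Z, SSSZ)))
  step 3: S(add(add(add(Z, SSZ), mul(Z, SSSZ)), add(mul(SSZ, Z), mul(Z, SSSZ))))
  step 4: S(add(add(SSZ, mul(Z, SSSZ)), add(mul(SSZ, Z), mul(Z, SSSZ))))
  step 5: S(add(S(add(SZ, mul(Z, SSSZ))), add(mul(SSZ, Z), mul(Z, SSSZ))))
  step 6: S(S(add(add(SZ, mul(Z, SSSZ)), add(mul(SSZ, Z), mul(Z, SSSZ)))))
  step 7: S(S(add(S(add(Z, mul(Z, SSSZ))), add(mul(SSZ, Z), mul(Z, SSSZ)))))
  step 8: S(S(S(add(add(Z, mul(Z, SSSZ)), add(mul(SSZ, Z), mul(Z, SSSZ))))))
  step 9: S(S(S(add(mul(Z, SSSZ), add(mul(SSZ, Z), mul(Z, SSSZ))))))
  step 10: S(S(S(add(Z, add(mul(SSZ, Z), mul(Z, SSSZ))))))
  step 11: S(S(S(add(mul(SSZ, Z), mul(Z, SSSZ)))))
  step 12: S(S(S(add(add(Z, mul(SZ, Z)), mul(Z, SSSZ)))))
  step 13: S(S(S(add(mul(SZ, Z), mul(Z, SSSZ)))))
  step 14: S(S(S(add(add(Z, mul(Z, Z)), mul(Z, SSSZ)))))
  step 15: S(S(S(add(mul(Z, Z), mul(Z, SSSZ)))))
  step 16: S(S(S(add(Z, mul(Z, SSSZ)))))
  step 17: S(S(S(mul(Z, SSSZ))))
  step 18: SSSZ

Term B:
  start: add(add(SZ, Z), mul(SSZ, SZ))
  step 1: add(S(add(Z, Z)), mul(SSZ, SZ))
  step 2: S(add(add(Z, Z), mul(SSZ, SZ)))
  step 3: S(add(Z, mul(SSZ, SZ)))
  step 4: S(mul(SSZ, SZ))
  step 5: S(add(SZ, mul(SZ, SZ)))
  step 6: S(S(add(Z, mul(SZ, SZ))))
  step 7: S(S(mul(SZ, SZ)))
  step 8: S(S(add(SZ, mul(Z, SZ))))
  step 9: S(S(S(add(Z, mul(Z, SZ)))))
  step 10: S(S(S(mul(Z, SZ))))
  step 11: SSSZ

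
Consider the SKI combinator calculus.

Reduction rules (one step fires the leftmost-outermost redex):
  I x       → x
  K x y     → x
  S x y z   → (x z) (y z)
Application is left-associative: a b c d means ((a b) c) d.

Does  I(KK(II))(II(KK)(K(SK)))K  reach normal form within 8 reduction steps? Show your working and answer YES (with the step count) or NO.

  start: I(KK(II))(II(KK)(K(SK)))K
  [1] KK(II)(II(KK)(K(SK)))K
  [2] K(II(KK)(K(SK)))K
  [3] II(KK)(K(SK))
  [4] I(KK)(K(SK))
  [5] KK(K(SK))
  [6] K

Answer: YES — reaches normal form K in 6 ≤ 8 steps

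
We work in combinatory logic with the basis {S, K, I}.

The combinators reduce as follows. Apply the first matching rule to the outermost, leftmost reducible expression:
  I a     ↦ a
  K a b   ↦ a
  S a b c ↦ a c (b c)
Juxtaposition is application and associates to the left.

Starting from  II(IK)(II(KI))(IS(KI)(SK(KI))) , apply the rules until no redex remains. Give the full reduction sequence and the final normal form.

  start: II(IK)(II(KI))(IS(KI)(SK(KI)))
  →1  I(IK)(II(KI))(IS(KI)(SK(KI)))
  →2  IK(II(KI))(IS(KI)(SK(KI)))
  →3  K(II(KI))(IS(KI)(SK(KI)))
  →4  II(KI)
  →5  I(KI)
  →6  KI

Answer: normal form = KI  (in 6 steps)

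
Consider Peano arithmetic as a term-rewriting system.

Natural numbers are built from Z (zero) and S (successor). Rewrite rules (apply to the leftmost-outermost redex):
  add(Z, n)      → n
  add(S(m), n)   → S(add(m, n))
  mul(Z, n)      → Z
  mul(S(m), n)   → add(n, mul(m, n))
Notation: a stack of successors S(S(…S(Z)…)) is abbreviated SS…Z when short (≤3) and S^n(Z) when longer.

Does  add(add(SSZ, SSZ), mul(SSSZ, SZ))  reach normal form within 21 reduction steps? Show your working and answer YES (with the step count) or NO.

  start: add(add(SSZ, SSZ), mul(SSSZ, SZ))
  →1  add(S(add(SZ, SSZ)), mul(SSSZ, SZ))
  →2  S(add(add(SZ, SSZ), mul(SSSZ, SZ)))
  →3  S(add(S(add(Z, SSZ)), mul(SSSZ, SZ)))
  →4  S(S(add(add(Z, SSZ), mul(SSSZ, SZ))))
  →5  S(S(add(SSZ, mul(SSSZ, SZ))))
  →6  S(S(S(add(SZ, mul(SSSZ, SZ)))))
  →7  S(S(S(S(add(Z, mul(SSSZ, SZ))))))
  →8  S(S(S(S(mul(SSSZ, SZ)))))
  →9  S(S(S(S(add(SZ, mul(SSZ, SZ))))))
  →10  S(S(S(S(S(add(Z, mul(SSZ, SZ)))))))
  →11  S(S(S(S(S(mul(SSZ, SZ))))))
  →12  S(S(S(S(S(add(SZ, mul(SZ, SZ)))))))
  →13  S(S(S(S(S(S(add(Z, mul(SZ, SZ))))))))
  →14  S(S(S(S(S(S(mul(SZ, SZ)))))))
  →15  S(S(S(S(S(S(add(SZ, mul(Z, SZ))))))))
  →16  S(S(S(S(S(S(S(add(Z, mul(Z, SZ)))))))))
  →17  S(S(S(S(S(S(S(mul(Z, SZ))))))))
  →18  S^7(Z)

Answer: YES — reaches normal form S^7(Z) in 18 ≤ 21 steps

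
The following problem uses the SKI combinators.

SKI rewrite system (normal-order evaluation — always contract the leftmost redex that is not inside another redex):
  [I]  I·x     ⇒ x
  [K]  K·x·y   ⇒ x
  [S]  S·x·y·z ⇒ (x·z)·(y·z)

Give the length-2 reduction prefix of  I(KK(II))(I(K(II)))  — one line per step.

  start: I(KK(II))(I(K(II)))
  [1] KK(II)(I(K(II)))
  [2] K(I(K(II)))

Answer: after 2 steps: K(I(K(II)))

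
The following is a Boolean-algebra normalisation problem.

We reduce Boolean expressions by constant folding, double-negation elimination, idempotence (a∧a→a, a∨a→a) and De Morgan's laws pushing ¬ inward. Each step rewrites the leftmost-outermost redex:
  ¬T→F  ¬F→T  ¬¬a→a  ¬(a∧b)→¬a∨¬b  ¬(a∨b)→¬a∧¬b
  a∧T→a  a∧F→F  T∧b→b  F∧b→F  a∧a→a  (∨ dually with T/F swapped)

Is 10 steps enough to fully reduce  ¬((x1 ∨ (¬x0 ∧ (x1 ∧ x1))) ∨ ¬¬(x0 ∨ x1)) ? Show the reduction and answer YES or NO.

Answer: YES — reaches normal form (¬x1 ∧ (x0 ∨ ¬x1)) ∧ (¬x0 ∧ ¬x1) in 8 ≤ 10 steps

Derivation:
  start: ¬((x1 ∨ (¬x0 ∧ (x1 ∧ x1))) ∨ ¬¬(x0 ∨ x1))
  step 1: ¬(x1 ∨ (¬x0 ∧ (x1 ∧ x1))) ∧ ¬¬¬(x0 ∨ x1)
  step 2: (¬x1 ∧ ¬(¬x0 ∧ (x1 ∧ x1))) ∧ ¬¬¬(x0 ∨ x1)
  step 3: (¬x1 ∧ (¬¬x0 ∨ ¬(x1 ∧ x1))) ∧ ¬¬¬(x0 ∨ x1)
  step 4: (¬x1 ∧ (x0 ∨ ¬(x1 ∧ x1))) ∧ ¬¬¬(x0 ∨ x1)
  step 5: (¬x1 ∧ (x0 ∨ (¬x1 ∨ ¬x1))) ∧ ¬¬¬(x0 ∨ x1)
  step 6: (¬x1 ∧ (x0 ∨ ¬x1)) ∧ ¬¬¬(x0 ∨ x1)
  step 7: (¬x1 ∧ (x0 ∨ ¬x1)) ∧ ¬(x0 ∨ x1)
  step 8: (¬x1 ∧ (x0 ∨ ¬x1)) ∧ (¬x0 ∧ ¬x1)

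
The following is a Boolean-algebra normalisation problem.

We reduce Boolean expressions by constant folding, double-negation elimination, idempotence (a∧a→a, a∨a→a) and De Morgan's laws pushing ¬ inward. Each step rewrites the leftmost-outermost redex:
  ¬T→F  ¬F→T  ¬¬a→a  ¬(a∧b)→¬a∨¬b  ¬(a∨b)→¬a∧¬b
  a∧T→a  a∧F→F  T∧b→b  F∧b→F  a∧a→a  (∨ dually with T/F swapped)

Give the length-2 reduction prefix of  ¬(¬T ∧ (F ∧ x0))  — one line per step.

Answer: after 2 steps: T ∨ ¬(F ∧ x0)

Reduction:
  start: ¬(¬T ∧ (F ∧ x0))
  [1] ¬¬T ∨ ¬(F ∧ x0)
  [2] T ∨ ¬(F ∧ x0)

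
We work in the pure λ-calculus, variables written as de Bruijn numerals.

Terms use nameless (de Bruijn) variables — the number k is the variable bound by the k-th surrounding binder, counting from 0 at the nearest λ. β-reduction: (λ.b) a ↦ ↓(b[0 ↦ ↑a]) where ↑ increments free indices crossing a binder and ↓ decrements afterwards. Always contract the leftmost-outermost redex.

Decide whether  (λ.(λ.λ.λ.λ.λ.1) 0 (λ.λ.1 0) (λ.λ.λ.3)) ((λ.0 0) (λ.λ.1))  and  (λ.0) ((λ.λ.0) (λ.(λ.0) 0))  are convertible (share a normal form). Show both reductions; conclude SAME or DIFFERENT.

Answer: DIFFERENT — A ⇓ λ.λ.1, B ⇓ λ.0

Derivation:
Term A:
  start: (λ.(λ.λ.λ.λ.λ.1) 0 (λ.λ.1 0) (λ.λ.λ.3)) ((λ.0 0) (λ.λ.1))
  step 1: (λ.λ.λ.λ.λ.1) ((λ.0 0) (λ.λ.1)) (λ.λ.1 0) (λ.λ.λ.(λ.0 0) (λ.λ.1))
  step 2: (λ.λ.λ.λ.1) (λ.λ.1 0) (λ.λ.λ.(λ.0 0) (λ.λ.1))
  step 3: (λ.λ.λ.1) (λ.λ.λ.(λ.0 0) (λ.λ.1))
  step 4: λ.λ.1

Term B:
  start: (λ.0) ((λ.λ.0) (λ.(λ.0) 0))
  step 1: (λ.λ.0) (λ.(λ.0) 0)
  step 2: λ.0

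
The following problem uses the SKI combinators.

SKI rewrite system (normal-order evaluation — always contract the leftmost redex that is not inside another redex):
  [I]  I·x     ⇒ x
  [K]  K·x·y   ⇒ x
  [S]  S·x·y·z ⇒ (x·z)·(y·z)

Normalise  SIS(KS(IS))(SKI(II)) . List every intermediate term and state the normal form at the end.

  start: SIS(KS(IS))(SKI(II))
  [1] I(KS(IS))(S(KS(IS)))(SKI(II))
  [2] KS(IS)(S(KS(IS)))(SKI(II))
  [3] S(S(KS(IS)))(SKI(II))
  [4] S(SS)(SKI(II))
  [5] S(SS)(K(II)(I(II)))
  [6] S(SS)(II)
  [7] S(SS)I

Answer: normal form = S(SS)I  (in 7 steps)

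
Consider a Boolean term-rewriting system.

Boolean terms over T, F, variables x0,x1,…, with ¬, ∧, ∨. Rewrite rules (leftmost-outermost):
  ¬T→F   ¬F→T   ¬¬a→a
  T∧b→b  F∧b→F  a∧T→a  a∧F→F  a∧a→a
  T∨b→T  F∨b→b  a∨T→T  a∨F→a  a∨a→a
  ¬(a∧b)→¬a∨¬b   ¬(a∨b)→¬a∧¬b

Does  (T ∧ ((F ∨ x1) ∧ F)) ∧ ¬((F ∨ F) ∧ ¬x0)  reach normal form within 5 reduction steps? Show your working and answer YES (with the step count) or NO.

Answer: YES — reaches normal form F in 3 ≤ 5 steps

Derivation:
  start: (T ∧ ((F ∨ x1) ∧ F)) ∧ ¬((F ∨ F) ∧ ¬x0)
  [1] ((F ∨ x1) ∧ F) ∧ ¬((F ∨ F) ∧ ¬x0)
  [2] F ∧ ¬((F ∨ F) ∧ ¬x0)
  [3] F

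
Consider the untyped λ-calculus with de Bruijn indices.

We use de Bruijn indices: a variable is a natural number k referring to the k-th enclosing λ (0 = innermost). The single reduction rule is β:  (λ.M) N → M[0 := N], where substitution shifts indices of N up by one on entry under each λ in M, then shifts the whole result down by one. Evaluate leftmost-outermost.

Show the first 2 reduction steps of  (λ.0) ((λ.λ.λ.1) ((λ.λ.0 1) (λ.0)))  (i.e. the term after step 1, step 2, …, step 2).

Answer: after 2 steps: λ.λ.1

Working:
  start: (λ.0) ((λ.λ.λ.1) ((λ.λ.0 1) (λ.0)))
  step 1: (λ.λ.λ.1) ((λ.λ.0 1) (λ.0))
  step 2: λ.λ.1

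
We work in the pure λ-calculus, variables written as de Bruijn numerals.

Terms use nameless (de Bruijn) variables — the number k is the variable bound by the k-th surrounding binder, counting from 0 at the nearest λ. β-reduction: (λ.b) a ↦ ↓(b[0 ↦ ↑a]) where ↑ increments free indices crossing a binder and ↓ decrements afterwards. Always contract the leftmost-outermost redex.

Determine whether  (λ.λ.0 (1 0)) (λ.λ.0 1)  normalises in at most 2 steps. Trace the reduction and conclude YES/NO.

  start: (λ.λ.0 (1 0)) (λ.λ.0 1)
  step 1: λ.0 ((λ.λ.0 1) 0)
  step 2: λ.0 (λ.0 1)

Answer: YES — reaches normal form λ.0 (λ.0 1) in 2 ≤ 2 steps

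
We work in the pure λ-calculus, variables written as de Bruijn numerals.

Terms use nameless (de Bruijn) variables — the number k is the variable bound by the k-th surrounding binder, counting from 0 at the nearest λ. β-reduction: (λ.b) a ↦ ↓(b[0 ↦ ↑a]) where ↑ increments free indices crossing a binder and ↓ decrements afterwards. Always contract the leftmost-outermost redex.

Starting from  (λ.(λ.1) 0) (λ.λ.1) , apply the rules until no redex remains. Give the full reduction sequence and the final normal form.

  start: (λ.(λ.1) 0) (λ.λ.1)
  [1] (λ.λ.λ.1) (λ.λ.1)
  [2] λ.λ.1

Answer: normal form = λ.λ.1  (in 2 steps)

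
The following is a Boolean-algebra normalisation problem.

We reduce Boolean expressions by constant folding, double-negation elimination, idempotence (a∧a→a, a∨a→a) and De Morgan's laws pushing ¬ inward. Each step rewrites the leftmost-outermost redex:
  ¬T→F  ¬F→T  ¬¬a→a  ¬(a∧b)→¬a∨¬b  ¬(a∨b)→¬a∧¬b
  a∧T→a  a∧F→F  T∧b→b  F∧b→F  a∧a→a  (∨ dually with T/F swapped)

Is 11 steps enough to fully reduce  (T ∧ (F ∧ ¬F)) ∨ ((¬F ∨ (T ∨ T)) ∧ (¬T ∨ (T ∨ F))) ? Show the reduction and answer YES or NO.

Answer: YES — reaches normal form T in 9 ≤ 11 steps

Derivation:
  start: (T ∧ (F ∧ ¬F)) ∨ ((¬F ∨ (T ∨ T)) ∧ (¬T ∨ (T ∨ F)))
  [1] (F ∧ ¬F) ∨ ((¬F ∨ (T ∨ T)) ∧ (¬T ∨ (T ∨ F)))
  [2] F ∨ ((¬F ∨ (T ∨ T)) ∧ (¬T ∨ (T ∨ F)))
  [3] (¬F ∨ (T ∨ T)) ∧ (¬T ∨ (T ∨ F))
  [4] (T ∨ (T ∨ T)) ∧ (¬T ∨ (T ∨ F))
  [5] T ∧ (¬T ∨ (T ∨ F))
  [6] ¬T ∨ (T ∨ F)
  [7] F ∨ (T ∨ F)
  [8] T ∨ F
  [9] T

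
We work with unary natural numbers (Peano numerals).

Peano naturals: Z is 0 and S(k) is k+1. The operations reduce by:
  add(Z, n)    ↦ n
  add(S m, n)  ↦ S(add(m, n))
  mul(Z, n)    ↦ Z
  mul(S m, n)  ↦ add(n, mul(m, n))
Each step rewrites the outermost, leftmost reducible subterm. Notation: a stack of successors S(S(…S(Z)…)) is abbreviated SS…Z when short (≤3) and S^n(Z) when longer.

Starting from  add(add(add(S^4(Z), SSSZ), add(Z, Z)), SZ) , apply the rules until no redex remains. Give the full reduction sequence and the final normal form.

Answer: normal form = S^8(Z)  (in 22 steps)

Derivation:
  start: add(add(add(S^4(Z), SSSZ), add(Z, Z)), SZ)
  →1  add(add(S(add(SSSZ, SSSZ)), add(Z, Z)), SZ)
  →2  add(S(add(add(SSSZ, SSSZ), add(Z, Z))), SZ)
  →3  S(add(add(add(SSSZ, SSSZ), add(Z, Z)), SZ))
  →4  S(add(add(S(add(SSZ, SSSZ)), add(Z, Z)), SZ))
  →5  S(add(S(add(add(SSZ, SSSZ), add(Z, Z))), SZ))
  →6  S(S(add(add(add(SSZ, SSSZ), add(Z, Z)), SZ)))
  →7  S(S(add(add(S(add(SZ, SSSZ)), add(Z, Z)), SZ)))
  →8  S(S(add(S(add(add(SZ, SSSZ), add(Z, Z))), SZ)))
  →9  S(S(S(add(add(add(SZ, SSSZ), add(Z, Z)), SZ))))
  →10  S(S(S(add(add(S(add(Z, SSSZ)), add(Z, Z)), SZ))))
  →11  S(S(S(add(S(add(add(Z, SSSZ), add(Z, Z))), SZ))))
  →12  S(S(S(S(add(add(add(Z, SSSZ), add(Z, Z)), SZ)))))
  →13  S(S(S(S(add(add(SSSZ, add(Z, Z)), SZ)))))
  →14  S(S(S(S(add(S(add(SSZ, add(Z, Z))), SZ)))))
  →15  S(S(S(S(S(add(add(SSZ, add(Z, Z)), SZ))))))
  →16  S(S(S(S(S(add(S(add(SZ, add(Z, Z))), SZ))))))
  →17  S(S(S(S(S(S(add(add(SZ, add(Z, Z)), SZ)))))))
  →18  S(S(S(S(S(S(add(S(add(Z, add(Z, Z))), SZ)))))))
  →19  S(S(S(S(S(S(S(add(add(Z, add(Z, Z)), SZ))))))))
  →20  S(S(S(S(S(S(S(add(add(Z, Z), SZ))))))))
  →21  S(S(S(S(S(S(S(add(Z, SZ))))))))
  →22  S^8(Z)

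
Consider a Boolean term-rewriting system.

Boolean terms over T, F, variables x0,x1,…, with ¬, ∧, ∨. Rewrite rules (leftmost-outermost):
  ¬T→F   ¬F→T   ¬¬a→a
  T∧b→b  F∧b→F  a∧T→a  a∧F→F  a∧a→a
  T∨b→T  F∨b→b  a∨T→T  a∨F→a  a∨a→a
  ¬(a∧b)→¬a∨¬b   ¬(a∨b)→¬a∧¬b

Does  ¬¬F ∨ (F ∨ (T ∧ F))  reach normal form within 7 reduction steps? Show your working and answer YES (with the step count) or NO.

  start: ¬¬F ∨ (F ∨ (T ∧ F))
  →1  F ∨ (F ∨ (T ∧ F))
  →2  F ∨ (T ∧ F)
  →3  T ∧ F
  →4  F

Answer: YES — reaches normal form F in 4 ≤ 7 steps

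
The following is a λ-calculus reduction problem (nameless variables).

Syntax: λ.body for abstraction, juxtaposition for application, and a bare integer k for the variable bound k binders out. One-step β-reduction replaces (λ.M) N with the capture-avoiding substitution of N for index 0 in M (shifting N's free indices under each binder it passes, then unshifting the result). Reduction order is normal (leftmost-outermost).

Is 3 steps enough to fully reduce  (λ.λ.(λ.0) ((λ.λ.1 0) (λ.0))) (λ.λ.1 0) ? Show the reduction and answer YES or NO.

Answer: NO — after 3 steps the term is λ.λ.(λ.0) 0, not yet normal

Working:
  start: (λ.λ.(λ.0) ((λ.λ.1 0) (λ.0))) (λ.λ.1 0)
  [1] λ.(λ.0) ((λ.λ.1 0) (λ.0))
  [2] λ.(λ.λ.1 0) (λ.0)
  [3] λ.λ.(λ.0) 0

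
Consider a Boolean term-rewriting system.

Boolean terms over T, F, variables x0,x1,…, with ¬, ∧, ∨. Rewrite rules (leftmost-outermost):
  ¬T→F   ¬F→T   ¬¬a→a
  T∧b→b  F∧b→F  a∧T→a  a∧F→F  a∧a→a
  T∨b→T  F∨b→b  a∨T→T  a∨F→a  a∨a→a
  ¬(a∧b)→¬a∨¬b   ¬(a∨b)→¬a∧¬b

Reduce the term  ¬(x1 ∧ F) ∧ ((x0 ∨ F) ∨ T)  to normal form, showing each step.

  start: ¬(x1 ∧ F) ∧ ((x0 ∨ F) ∨ T)
  step 1: (¬x1 ∨ ¬F) ∧ ((x0 ∨ F) ∨ T)
  step 2: (¬x1 ∨ T) ∧ ((x0 ∨ F) ∨ T)
  step 3: T ∧ ((x0 ∨ F) ∨ T)
  step 4: (x0 ∨ F) ∨ T
  step 5: T

Answer: normal form = T  (in 5 steps)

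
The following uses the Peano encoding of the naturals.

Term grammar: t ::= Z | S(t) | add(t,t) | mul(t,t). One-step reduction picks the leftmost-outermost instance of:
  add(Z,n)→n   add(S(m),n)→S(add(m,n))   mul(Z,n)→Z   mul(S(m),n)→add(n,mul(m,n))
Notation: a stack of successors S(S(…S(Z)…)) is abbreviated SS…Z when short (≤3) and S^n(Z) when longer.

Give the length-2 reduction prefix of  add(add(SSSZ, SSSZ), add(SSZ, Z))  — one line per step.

Answer: after 2 steps: S(add(add(SSZ, SSSZ), add(SSZ, Z)))

Reduction:
  start: add(add(SSSZ, SSSZ), add(SSZ, Z))
  step 1: add(S(add(SSZ, SSSZ)), add(SSZ, Z))
  step 2: S(add(add(SSZ, SSSZ), add(SSZ, Z)))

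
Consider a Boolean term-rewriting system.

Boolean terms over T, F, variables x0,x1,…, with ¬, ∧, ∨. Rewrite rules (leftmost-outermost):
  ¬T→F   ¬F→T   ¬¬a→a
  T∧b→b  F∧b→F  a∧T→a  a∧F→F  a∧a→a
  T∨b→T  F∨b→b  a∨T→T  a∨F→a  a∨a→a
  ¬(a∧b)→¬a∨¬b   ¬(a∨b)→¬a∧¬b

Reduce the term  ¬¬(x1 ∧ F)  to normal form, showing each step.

  start: ¬¬(x1 ∧ F)
  [1] x1 ∧ F
  [2] F

Answer: normal form = F  (in 2 steps)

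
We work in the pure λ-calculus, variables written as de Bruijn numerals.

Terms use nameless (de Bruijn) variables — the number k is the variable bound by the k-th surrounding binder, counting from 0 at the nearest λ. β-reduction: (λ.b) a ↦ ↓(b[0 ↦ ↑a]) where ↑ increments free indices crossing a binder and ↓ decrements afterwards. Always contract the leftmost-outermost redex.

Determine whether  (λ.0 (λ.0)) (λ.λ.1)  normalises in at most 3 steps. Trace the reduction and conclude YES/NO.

  start: (λ.0 (λ.0)) (λ.λ.1)
  [1] (λ.λ.1) (λ.0)
  [2] λ.λ.0

Answer: YES — reaches normal form λ.λ.0 in 2 ≤ 3 steps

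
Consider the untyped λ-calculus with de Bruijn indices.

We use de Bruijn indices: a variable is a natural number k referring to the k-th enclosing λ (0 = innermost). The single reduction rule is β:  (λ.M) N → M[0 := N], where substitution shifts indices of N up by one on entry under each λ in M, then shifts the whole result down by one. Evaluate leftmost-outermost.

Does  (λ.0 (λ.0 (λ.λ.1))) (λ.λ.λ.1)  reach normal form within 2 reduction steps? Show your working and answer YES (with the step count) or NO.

Answer: YES — reaches normal form λ.λ.1 in 2 ≤ 2 steps

Reduction:
  start: (λ.0 (λ.0 (λ.λ.1))) (λ.λ.λ.1)
  →1  (λ.λ.λ.1) (λ.0 (λ.λ.1))
  →2  λ.λ.1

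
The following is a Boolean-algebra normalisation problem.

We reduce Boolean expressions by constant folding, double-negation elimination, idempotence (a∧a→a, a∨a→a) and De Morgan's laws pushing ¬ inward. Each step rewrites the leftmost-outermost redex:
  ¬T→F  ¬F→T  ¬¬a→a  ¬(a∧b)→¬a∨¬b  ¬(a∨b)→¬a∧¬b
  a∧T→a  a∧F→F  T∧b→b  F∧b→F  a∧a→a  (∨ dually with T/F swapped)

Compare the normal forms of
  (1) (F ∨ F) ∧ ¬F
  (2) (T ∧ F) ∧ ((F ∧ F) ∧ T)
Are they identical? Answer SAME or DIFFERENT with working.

Term A:
  start: (F ∨ F) ∧ ¬F
  →1  F ∧ ¬F
  →2  F

Term B:
  start: (T ∧ F) ∧ ((F ∧ F) ∧ T)
  →1  F ∧ ((F ∧ F) ∧ T)
  →2  F

Answer: SAME — A ⇓ F, B ⇓ F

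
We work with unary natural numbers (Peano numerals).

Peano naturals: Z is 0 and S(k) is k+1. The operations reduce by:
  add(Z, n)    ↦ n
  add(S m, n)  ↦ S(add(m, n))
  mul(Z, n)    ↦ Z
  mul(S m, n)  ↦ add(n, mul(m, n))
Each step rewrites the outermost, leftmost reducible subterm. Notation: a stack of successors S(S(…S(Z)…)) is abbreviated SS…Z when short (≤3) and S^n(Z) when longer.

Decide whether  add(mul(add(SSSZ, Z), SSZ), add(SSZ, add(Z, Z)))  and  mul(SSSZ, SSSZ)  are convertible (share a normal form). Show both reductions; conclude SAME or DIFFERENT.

Term A:
  start: add(mul(add(SSSZ, Z), SSZ), add(SSZ, add(Z, Z)))
  step 1: add(mul(S(add(SSZ, Z)), SSZ), add(SSZ, add(Z, Z)))
  step 2: add(add(SSZ, mul(add(SSZ, Z), SSZ)), add(SSZ, add(Z, Z)))
  step 3: add(S(add(SZ, mul(add(SSZ, Z), SSZ))), add(SSZ, add(Z, Z)))
  step 4: S(add(add(SZ, mul(add(SSZ, Z), SSZ)), add(SSZ, add(Z, Z))))
  step 5: S(add(S(add(Z, mul(add(SSZ, Z), SSZ))), add(SSZ, add(Z, Z))))
  step 6: S(S(add(add(Z, mul(add(SSZ, Z), SSZ)), add(SSZ, add(Z, Z)))))
  step 7: S(S(add(mul(add(SSZ, Z), SSZ), add(SSZ, add(Z, Z)))))
  step 8: S(S(add(mul(S(add(SZ, Z)), SSZ), add(SSZ, add(Z, Z)))))
  step 9: S(S(add(add(SSZ, mul(add(SZ, Z), SSZ)), add(SSZ, add(Z, Z)))))
  step 10: S(S(add(S(add(SZ, mul(add(SZ, Z), SSZ))), add(SSZ, add(Z, Z)))))
  step 11: S(S(S(add(add(SZ, mul(add(SZ, Z), SSZ)), add(SSZ, add(Z, Z))))))
  step 12: S(S(S(add(S(add(Z, mul(add(SZ, Z), SSZ))), add(SSZ, add(Z, Z))))))
  step 13: S(S(S(S(add(add(Z, mul(add(SZ, Z), SSZ)), add(SSZ, add(Z, Z)))))))
  step 14: S(S(S(S(add(mul(add(SZ, Z), SSZ), add(SSZ, add(Z, Z)))))))
  step 15: S(S(S(S(add(mul(S(add(Z, Z)), SSZ), add(SSZ, add(Z, Z)))))))
  step 16: S(S(S(S(add(add(SSZ, mul(add(Z, Z), SSZ)), add(SSZ, add(Z, Z)))))))
  step 17: S(S(S(S(add(S(add(SZ, mul(add(Z, Z), SSZ))), add(SSZ, add(Z, Z)))))))
  step 18: S(S(S(S(S(add(add(SZ, mul(add(Z, Z), SSZ)), add(SSZ, add(Z, Z))))))))
  step 19: S(S(S(S(S(add(S(add(Z, mul(add(Z, Z), SSZ))), add(SSZ, add(Z, Z))))))))
  step 20: S(S(S(S(S(S(add(add(Z, mul(add(Z, Z), SSZ)), add(SSZ, add(Z, Z)))))))))
  step 21: S(S(S(S(S(S(add(mul(add(Z, Z), SSZ), add(SSZ, add(Z, Z)))))))))
  step 22: S(S(S(S(S(S(add(mul(Z, SSZ), add(SSZ, add(Z, Z)))))))))
  step 23: S(S(S(S(S(S(add(Z, add(SSZ, add(Z, Z)))))))))
  step 24: S(S(S(S(S(S(add(SSZ, add(Z, Z))))))))
  step 25: S(S(S(S(S(S(S(add(SZ, add(Z, Z)))))))))
  step 26: S(S(S(S(S(S(S(S(add(Z, add(Z, Z))))))))))
  step 27: S(S(S(S(S(S(S(S(add(Z, Z)))))))))
  step 28: S^8(Z)

Term B:
  start: mul(SSSZ, SSSZ)
  step 1: add(SSSZ, mul(SSZ, SSSZ))
  step 2: S(add(SSZ, mul(SSZ, SSSZ)))
  step 3: S(S(add(SZ, mul(SSZ, SSSZ))))
  step 4: S(S(S(add(Z, mul(SSZ, SSSZ)))))
  step 5: S(S(S(mul(SSZ, SSSZ))))
  step 6: S(S(S(add(SSSZ, mul(SZ, SSSZ)))))
  step 7: S(S(S(S(add(SSZ, mul(SZ, SSSZ))))))
  step 8: S(S(S(S(S(add(SZ, mul(SZ, SSSZ)))))))
  step 9: S(S(S(S(S(S(add(Z, mul(SZ, SSSZ))))))))
  step 10: S(S(S(S(S(S(mul(SZ, SSSZ)))))))
  step 11: S(S(S(S(S(S(add(SSSZ, mul(Z, SSSZ))))))))
  step 12: S(S(S(S(S(S(S(add(SSZ, mul(Z, SSSZ)))))))))
  step 13: S(S(S(S(S(S(S(S(add(SZ, mul(Z, SSSZ))))))))))
  step 14: S(S(S(S(S(S(S(S(S(add(Z, mul(Z, SSSZ)))))))))))
  step 15: S(S(S(S(S(S(S(S(S(mul(Z, SSSZ))))))))))
  step 16: S^9(Z)

Answer: DIFFERENT — A ⇓ S^8(Z), B ⇓ S^9(Z)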